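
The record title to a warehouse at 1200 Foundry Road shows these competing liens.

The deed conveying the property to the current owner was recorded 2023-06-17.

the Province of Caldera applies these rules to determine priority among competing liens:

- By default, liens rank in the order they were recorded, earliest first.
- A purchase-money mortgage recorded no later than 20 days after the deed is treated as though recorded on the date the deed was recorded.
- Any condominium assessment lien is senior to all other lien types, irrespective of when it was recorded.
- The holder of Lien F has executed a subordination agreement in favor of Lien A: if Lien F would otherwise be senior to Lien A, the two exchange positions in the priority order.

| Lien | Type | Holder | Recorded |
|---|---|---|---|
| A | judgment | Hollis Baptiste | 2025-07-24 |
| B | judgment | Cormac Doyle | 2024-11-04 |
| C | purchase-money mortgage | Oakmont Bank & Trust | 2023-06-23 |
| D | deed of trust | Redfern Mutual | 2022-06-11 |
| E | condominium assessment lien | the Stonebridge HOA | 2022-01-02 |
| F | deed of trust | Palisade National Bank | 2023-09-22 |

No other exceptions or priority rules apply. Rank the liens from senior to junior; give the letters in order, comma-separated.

E, D, C, A, B, F

Effective dates: C was recorded within the 20-day window, so its effective date is the deed date 2023-06-17.
E is a condominium assessment lien and takes priority over every other lien.
Ordering the rest by effective date: D (2022-06-11), C (2023-06-17), F (2023-09-22), B (2024-11-04), A (2025-07-24).
The subordination applies — F was senior to A — so F and A swap.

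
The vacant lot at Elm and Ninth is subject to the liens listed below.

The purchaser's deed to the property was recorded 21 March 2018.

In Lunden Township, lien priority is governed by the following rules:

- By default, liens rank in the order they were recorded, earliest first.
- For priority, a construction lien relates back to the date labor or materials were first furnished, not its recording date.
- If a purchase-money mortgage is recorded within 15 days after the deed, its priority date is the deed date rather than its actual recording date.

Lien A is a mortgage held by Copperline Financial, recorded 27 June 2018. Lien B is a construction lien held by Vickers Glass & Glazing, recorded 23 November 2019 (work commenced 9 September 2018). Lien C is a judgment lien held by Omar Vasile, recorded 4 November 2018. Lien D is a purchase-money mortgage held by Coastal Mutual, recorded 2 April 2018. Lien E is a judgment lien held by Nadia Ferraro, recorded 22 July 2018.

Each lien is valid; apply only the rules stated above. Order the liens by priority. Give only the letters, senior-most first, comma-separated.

Effective dates: B is treated as recorded 9 September 2018, the work-commencement date; D relates back to the deed date 21 March 2018.
Sorted by effective date: D (21 March 2018), A (27 June 2018), E (22 July 2018), B (9 September 2018), C (4 November 2018).

D, A, E, B, C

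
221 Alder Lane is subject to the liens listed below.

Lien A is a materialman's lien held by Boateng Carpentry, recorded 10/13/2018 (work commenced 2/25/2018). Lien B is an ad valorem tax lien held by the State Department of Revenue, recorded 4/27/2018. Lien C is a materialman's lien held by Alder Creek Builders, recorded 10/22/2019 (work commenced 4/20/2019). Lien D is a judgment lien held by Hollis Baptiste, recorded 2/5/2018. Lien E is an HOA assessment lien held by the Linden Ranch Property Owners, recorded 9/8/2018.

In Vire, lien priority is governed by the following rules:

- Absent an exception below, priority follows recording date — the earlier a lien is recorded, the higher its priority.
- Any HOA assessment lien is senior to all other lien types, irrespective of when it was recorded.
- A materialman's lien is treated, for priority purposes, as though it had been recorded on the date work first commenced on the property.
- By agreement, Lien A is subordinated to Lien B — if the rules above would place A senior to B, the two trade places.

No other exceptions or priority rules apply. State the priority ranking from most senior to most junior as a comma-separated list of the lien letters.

E, D, B, A, C

Effective dates after the stated exceptions: A is treated as recorded 2/25/2018, the work-commencement date; C is treated as recorded 4/20/2019, the work-commencement date.
E is an HOA assessment lien and takes priority over every other lien.
Among the remaining liens, by effective date: D (2/5/2018), A (2/25/2018), B (4/27/2018), C (4/20/2019).
A is senior to B before the subordination, so the two trade places.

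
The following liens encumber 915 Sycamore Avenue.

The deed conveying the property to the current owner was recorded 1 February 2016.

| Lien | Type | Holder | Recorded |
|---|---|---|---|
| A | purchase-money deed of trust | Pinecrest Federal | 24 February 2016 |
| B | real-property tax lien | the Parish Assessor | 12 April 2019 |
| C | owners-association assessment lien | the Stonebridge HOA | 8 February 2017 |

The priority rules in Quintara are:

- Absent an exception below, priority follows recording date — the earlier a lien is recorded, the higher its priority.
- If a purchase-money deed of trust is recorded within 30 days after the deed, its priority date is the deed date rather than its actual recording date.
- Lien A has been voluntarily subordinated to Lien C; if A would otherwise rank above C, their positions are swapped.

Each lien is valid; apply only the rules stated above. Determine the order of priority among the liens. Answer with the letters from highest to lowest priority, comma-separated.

C, A, B

First, effective dates: A's effective date is the deed date, 1 February 2016.
By effective date, earliest first: A (1 February 2016), C (8 February 2017), B (12 April 2019).
A would otherwise be senior to C, so under the subordination agreement A and C exchange positions.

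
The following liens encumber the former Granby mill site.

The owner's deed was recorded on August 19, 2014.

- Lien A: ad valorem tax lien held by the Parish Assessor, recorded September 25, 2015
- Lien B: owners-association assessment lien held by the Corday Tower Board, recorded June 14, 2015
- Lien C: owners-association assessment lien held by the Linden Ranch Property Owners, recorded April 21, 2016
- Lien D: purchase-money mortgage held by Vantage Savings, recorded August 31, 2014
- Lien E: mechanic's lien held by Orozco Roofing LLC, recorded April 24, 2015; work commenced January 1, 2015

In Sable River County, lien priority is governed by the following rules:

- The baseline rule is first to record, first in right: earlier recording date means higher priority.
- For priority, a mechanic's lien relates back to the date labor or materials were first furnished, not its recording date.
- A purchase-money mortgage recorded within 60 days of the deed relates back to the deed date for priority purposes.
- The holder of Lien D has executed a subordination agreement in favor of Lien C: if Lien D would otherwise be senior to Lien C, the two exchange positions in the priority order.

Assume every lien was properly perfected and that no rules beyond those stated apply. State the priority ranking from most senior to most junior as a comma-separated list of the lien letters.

C, E, B, A, D

Effective dates after the stated exceptions: D was recorded within the 60-day window, so its effective date is the deed date August 19, 2014; E relates back to January 1, 2015 (work commenced).
By effective date, earliest first: D (August 19, 2014), E (January 1, 2015), B (June 14, 2015), A (September 25, 2015), C (April 21, 2016).
D would otherwise be senior to C, so under the subordination agreement D and C exchange positions.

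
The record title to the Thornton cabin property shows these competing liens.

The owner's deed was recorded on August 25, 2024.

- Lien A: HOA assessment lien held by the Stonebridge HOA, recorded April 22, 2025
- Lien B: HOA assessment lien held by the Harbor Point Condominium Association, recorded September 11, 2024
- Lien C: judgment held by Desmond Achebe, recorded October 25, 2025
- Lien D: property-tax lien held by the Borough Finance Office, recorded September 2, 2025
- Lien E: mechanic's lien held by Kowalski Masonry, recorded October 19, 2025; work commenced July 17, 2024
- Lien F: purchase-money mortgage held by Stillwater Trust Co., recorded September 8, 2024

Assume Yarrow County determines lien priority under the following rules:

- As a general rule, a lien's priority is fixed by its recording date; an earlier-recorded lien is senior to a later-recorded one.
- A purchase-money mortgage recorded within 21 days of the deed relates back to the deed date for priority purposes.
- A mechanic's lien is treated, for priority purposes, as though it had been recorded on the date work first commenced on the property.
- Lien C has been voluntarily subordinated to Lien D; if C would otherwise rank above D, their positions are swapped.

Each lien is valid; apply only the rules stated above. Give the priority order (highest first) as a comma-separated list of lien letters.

Effective dates after the stated exceptions: E relates back to July 17, 2024 (work commenced); F was recorded within the 21-day window, so its effective date is the deed date August 25, 2024.
By effective date, earliest first: E (July 17, 2024), F (August 25, 2024), B (September 11, 2024), A (April 22, 2025), D (September 2, 2025), C (October 25, 2025).
C is already junior to D, so the subordination agreement changes nothing.

E, F, B, A, D, C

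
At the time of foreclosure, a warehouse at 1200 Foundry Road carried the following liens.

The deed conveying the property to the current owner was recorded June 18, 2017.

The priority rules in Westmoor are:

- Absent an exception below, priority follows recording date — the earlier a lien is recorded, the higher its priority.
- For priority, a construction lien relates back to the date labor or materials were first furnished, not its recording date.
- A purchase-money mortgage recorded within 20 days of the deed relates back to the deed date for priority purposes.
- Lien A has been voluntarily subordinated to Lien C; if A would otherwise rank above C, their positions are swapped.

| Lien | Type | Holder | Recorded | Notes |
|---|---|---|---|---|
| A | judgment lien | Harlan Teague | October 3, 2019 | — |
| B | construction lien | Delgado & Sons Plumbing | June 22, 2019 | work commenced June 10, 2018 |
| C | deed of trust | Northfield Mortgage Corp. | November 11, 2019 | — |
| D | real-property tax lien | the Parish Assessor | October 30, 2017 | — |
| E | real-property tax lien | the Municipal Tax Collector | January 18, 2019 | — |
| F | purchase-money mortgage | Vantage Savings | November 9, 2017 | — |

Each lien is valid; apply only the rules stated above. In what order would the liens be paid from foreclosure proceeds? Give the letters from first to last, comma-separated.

D, F, B, E, C, A

Adjusting effective dates: B's effective date is June 10, 2018, when work began; F missed the 20-day window (144 days after the deed), so its recording date stands.
By effective date, earliest first: D (October 30, 2017), F (November 9, 2017), B (June 10, 2018), E (January 18, 2019), A (October 3, 2019), C (November 11, 2019).
A is senior to C before the subordination, so the two trade places.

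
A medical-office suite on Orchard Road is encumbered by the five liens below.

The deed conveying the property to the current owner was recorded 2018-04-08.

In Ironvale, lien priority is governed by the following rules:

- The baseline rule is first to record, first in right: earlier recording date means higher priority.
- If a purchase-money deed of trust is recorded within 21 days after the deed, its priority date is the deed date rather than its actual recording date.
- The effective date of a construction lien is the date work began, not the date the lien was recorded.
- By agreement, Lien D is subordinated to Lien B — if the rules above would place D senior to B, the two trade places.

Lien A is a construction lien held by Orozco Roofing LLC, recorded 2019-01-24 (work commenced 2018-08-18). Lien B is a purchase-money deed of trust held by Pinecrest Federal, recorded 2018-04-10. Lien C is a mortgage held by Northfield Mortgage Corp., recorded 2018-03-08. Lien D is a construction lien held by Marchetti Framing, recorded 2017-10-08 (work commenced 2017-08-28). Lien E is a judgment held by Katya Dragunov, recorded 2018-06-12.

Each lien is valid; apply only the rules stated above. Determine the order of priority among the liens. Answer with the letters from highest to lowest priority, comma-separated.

Adjusting effective dates: A is treated as recorded 2018-08-18, the work-commencement date; B was recorded within the 21-day window, so its effective date is the deed date 2018-04-08; D relates back to 2017-08-28 (work commenced).
By effective date, earliest first: D (2017-08-28), C (2018-03-08), B (2018-04-08), E (2018-06-12), A (2018-08-18).
D is senior to B before the subordination, so the two trade places.

B, C, D, E, A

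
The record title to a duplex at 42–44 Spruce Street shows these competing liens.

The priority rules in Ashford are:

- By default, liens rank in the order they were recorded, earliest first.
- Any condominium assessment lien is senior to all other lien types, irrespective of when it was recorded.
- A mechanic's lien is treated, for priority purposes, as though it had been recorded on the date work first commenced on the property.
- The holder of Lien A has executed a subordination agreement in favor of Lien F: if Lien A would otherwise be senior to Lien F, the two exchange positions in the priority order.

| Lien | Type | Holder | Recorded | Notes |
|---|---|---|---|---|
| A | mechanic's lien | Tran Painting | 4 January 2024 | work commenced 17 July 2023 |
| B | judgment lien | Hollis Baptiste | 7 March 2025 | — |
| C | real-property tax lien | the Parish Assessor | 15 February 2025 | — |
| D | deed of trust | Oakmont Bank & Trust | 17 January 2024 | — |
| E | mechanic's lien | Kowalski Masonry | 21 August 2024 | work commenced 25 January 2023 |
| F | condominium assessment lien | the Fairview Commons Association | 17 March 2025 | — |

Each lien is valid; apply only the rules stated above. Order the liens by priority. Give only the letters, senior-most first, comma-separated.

First, effective dates: A relates back to 17 July 2023 (work commenced); E relates back to 25 January 2023 (work commenced).
F is a condominium assessment lien, so it outranks all other liens regardless of date.
Remaining liens by effective date: E (25 January 2023), A (17 July 2023), D (17 January 2024), C (15 February 2025), B (7 March 2025).
Since A is not senior to F, the subordination leaves the order unchanged.

F, E, A, D, C, B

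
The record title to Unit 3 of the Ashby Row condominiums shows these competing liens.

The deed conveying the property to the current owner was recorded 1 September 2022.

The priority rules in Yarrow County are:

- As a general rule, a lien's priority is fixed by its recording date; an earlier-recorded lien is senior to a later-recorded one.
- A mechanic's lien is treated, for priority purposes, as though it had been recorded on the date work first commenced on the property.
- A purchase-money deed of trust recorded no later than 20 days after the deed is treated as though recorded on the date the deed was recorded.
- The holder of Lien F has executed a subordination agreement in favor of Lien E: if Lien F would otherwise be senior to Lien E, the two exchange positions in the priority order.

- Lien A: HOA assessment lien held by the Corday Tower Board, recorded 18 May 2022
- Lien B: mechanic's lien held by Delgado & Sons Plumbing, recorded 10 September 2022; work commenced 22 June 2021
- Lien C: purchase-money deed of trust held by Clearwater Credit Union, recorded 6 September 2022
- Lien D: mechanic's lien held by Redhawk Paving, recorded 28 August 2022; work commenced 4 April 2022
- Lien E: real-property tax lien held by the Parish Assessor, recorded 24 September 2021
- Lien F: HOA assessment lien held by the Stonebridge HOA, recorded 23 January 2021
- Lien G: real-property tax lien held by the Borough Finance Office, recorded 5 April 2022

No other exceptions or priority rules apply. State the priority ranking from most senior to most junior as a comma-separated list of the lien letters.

Adjusting effective dates: B is treated as recorded 22 June 2021, the work-commencement date; C's effective date is the deed date, 1 September 2022; D relates back to 4 April 2022 (work commenced).
Sorted by effective date: F (23 January 2021), B (22 June 2021), E (24 September 2021), D (4 April 2022), G (5 April 2022), A (18 May 2022), C (1 September 2022).
Because F would otherwise rank above E, the subordination swaps them.

E, B, F, D, G, A, C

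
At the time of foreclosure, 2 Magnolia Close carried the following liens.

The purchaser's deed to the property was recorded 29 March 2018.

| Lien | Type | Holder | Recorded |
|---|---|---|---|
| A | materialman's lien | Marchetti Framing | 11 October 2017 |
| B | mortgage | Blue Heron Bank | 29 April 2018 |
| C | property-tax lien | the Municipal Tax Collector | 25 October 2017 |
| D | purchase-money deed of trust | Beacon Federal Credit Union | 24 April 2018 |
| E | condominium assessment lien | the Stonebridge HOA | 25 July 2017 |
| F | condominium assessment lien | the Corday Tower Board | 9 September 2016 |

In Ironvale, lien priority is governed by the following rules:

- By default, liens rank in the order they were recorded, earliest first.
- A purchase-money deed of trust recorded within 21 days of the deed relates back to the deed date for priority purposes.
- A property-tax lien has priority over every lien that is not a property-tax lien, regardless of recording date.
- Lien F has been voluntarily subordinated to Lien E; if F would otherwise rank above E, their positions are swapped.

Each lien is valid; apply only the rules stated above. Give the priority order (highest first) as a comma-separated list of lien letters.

C, E, F, A, D, B

Adjusting effective dates: D missed the 21-day window (26 days after the deed), so its recording date stands.
C is a property-tax lien, so it outranks all other liens regardless of date.
Remaining liens by effective date: F (9 September 2016), E (25 July 2017), A (11 October 2017), D (24 April 2018), B (29 April 2018).
Because F would otherwise rank above E, the subordination swaps them.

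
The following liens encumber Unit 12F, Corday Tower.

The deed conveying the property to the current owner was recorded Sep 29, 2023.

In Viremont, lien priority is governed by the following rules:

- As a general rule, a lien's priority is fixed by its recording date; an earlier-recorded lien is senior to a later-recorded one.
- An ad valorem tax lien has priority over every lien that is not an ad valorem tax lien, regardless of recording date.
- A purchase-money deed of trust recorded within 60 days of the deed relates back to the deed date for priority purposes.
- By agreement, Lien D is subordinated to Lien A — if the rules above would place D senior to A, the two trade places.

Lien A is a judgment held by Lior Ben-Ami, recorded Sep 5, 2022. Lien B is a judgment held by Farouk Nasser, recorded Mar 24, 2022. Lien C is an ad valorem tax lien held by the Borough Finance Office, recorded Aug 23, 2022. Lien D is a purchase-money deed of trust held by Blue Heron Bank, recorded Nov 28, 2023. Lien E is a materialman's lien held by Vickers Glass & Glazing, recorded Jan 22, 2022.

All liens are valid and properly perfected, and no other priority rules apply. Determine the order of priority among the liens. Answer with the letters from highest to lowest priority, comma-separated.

Effective dates after the stated exceptions: D was recorded within the 60-day window, so its effective date is the deed date Sep 29, 2023.
As an ad valorem tax lien, C is senior to every other lien.
The other liens, earliest effective date first: E (Jan 22, 2022), B (Mar 24, 2022), A (Sep 5, 2022), D (Sep 29, 2023).
Since D is not senior to A, the subordination leaves the order unchanged.

C, E, B, A, D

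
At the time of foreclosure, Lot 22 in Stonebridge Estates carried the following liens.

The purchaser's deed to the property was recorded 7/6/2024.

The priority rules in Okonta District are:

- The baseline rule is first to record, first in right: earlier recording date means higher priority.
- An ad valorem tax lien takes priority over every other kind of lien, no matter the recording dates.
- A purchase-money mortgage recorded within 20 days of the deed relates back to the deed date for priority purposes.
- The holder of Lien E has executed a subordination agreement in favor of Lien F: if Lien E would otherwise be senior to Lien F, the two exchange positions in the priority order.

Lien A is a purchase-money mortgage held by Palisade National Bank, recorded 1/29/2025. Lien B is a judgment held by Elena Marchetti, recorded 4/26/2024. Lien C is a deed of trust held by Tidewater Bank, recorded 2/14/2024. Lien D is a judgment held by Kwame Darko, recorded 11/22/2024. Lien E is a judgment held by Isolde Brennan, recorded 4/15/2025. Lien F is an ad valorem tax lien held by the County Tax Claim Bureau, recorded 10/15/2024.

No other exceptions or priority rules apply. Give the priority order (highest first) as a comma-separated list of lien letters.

Effective dates: A was recorded 207 days after the deed, outside the 20-day window, so it keeps its recording date.
F is an ad valorem tax lien and takes priority over every other lien.
Among the remaining liens, by effective date: C (2/14/2024), B (4/26/2024), D (11/22/2024), A (1/29/2025), E (4/15/2025).
E is already junior to F, so the subordination agreement changes nothing.

F, C, B, D, A, E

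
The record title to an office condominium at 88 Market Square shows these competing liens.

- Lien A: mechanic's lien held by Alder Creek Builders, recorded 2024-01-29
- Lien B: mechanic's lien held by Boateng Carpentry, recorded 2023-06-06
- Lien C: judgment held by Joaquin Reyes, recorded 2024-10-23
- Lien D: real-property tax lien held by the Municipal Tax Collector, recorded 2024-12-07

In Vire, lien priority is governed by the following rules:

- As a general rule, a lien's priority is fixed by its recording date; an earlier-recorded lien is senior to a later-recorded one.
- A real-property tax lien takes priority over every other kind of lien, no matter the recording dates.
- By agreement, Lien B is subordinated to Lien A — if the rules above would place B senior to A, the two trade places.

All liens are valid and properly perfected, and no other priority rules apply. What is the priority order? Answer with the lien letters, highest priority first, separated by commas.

D, A, B, C

D is a real-property tax lien and takes priority over every other lien.
Ordering the rest by effective date: B (2023-06-06), A (2024-01-29), C (2024-10-23).
Because B would otherwise rank above A, the subordination swaps them.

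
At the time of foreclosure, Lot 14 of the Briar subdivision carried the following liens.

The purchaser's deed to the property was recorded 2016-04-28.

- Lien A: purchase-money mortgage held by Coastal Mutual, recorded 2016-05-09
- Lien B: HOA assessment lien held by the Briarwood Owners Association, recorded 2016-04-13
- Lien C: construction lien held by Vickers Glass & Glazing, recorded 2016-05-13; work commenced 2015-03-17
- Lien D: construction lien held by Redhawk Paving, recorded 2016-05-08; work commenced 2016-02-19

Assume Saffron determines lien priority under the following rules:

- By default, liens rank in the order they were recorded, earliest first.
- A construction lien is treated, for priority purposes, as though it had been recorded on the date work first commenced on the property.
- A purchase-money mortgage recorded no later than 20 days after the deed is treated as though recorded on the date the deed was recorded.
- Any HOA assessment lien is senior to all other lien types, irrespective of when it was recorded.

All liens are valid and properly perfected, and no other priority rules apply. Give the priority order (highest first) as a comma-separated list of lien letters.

First, effective dates: A's effective date is the deed date, 2016-04-28; C relates back to 2015-03-17 (work commenced); D relates back to 2016-02-19 (work commenced).
B, as an HOA assessment lien, has superpriority and ranks first.
Ordering the rest by effective date: C (2015-03-17), D (2016-02-19), A (2016-04-28).

B, C, D, A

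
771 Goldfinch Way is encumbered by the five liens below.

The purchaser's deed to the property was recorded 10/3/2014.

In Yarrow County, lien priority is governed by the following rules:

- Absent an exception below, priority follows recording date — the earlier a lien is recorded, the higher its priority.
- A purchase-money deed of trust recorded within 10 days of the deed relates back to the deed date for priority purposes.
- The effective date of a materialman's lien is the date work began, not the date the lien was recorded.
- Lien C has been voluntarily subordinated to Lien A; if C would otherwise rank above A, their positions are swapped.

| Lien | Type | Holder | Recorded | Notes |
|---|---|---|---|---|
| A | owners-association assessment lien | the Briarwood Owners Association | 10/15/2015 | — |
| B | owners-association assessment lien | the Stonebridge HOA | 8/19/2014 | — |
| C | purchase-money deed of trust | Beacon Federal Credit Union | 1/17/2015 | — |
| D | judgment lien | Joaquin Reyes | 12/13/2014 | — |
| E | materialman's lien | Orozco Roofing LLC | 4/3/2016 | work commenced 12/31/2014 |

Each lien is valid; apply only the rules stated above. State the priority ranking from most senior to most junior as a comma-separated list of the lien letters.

First, effective dates: C was recorded 106 days after the deed — beyond 10 days — so no relation-back applies; E's effective date is 12/31/2014, when work began.
Sorted by effective date: B (8/19/2014), D (12/13/2014), E (12/31/2014), C (1/17/2015), A (10/15/2015).
C would otherwise be senior to A, so under the subordination agreement C and A exchange positions.

B, D, E, A, C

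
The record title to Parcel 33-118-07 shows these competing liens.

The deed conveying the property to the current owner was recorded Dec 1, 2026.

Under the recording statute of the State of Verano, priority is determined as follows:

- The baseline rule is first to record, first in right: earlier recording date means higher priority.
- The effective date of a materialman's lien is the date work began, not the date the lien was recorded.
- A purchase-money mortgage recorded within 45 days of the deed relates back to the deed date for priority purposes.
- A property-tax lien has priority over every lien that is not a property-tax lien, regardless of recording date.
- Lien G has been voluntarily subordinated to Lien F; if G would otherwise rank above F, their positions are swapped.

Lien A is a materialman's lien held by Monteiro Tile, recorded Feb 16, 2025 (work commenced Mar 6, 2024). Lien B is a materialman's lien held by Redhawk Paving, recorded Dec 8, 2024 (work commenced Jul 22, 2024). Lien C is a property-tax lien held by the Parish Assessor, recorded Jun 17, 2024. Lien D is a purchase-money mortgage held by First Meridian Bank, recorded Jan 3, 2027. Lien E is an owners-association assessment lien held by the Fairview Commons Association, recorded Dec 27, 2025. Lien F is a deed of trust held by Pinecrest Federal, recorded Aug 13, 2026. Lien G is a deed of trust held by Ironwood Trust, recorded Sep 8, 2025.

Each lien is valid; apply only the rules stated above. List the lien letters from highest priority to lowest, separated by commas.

C, A, B, F, E, G, D

Adjusting effective dates: A's effective date is Mar 6, 2024, when work began; B is treated as recorded Jul 22, 2024, the work-commencement date; D's effective date is the deed date, Dec 1, 2026.
C is a property-tax lien, so it outranks all other liens regardless of date.
Among the remaining liens, by effective date: A (Mar 6, 2024), B (Jul 22, 2024), G (Sep 8, 2025), E (Dec 27, 2025), F (Aug 13, 2026), D (Dec 1, 2026).
The subordination applies — G was senior to F — so G and F swap.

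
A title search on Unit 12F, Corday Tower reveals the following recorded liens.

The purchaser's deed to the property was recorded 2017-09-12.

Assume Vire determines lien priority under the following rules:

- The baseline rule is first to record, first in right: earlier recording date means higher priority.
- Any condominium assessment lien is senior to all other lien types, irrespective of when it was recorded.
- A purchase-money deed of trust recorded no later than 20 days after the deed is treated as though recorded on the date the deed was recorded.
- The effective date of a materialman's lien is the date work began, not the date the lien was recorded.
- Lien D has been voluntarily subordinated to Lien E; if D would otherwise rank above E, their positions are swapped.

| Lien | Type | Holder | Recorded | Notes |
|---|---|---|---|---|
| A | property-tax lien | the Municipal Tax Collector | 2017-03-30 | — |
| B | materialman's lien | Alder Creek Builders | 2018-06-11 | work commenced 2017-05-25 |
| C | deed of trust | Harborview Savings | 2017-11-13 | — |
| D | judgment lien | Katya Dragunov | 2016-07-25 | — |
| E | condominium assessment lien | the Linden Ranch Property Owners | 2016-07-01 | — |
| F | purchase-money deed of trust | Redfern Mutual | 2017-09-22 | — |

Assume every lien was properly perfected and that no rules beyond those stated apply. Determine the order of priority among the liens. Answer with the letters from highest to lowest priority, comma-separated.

Adjusting effective dates: B's effective date is 2017-05-25, when work began; F's effective date is the deed date, 2017-09-12.
As a condominium assessment lien, E is senior to every other lien.
Remaining liens by effective date: D (2016-07-25), A (2017-03-30), B (2017-05-25), F (2017-09-12), C (2017-11-13).
D already ranks below E; the subordination has no effect.

E, D, A, B, F, C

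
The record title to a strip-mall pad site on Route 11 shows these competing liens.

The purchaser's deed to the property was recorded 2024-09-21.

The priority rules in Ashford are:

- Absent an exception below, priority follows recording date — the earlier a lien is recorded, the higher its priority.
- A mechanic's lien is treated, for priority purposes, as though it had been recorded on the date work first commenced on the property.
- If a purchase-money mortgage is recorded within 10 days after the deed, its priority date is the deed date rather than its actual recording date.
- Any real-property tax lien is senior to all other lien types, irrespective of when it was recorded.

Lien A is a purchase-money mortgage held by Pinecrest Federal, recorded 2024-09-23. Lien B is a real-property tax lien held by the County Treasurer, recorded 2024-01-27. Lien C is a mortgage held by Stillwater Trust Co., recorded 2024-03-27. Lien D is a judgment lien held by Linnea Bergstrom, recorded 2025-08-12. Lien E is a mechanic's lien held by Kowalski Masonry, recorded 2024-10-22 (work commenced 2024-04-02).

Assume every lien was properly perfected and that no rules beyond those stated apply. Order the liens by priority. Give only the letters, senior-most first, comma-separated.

B, C, E, A, D

First, effective dates: A relates back to the deed date 2024-09-21; E is treated as recorded 2024-04-02, the work-commencement date.
B, as a real-property tax lien, has superpriority and ranks first.
Ordering the rest by effective date: C (2024-03-27), E (2024-04-02), A (2024-09-21), D (2025-08-12).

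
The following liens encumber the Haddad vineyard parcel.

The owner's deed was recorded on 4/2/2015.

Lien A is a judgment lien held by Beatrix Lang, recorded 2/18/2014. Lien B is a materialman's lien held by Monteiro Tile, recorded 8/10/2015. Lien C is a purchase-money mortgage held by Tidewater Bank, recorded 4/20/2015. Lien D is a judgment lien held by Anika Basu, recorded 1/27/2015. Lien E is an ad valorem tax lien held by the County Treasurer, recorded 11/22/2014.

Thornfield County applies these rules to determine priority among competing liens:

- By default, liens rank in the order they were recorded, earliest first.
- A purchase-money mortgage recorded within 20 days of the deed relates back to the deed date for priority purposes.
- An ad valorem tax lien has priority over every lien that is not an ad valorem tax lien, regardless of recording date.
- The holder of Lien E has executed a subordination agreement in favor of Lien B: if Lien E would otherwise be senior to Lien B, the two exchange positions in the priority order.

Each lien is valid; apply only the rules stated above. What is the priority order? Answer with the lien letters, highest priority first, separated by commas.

B, A, D, C, E

Effective dates: C's effective date is the deed date, 4/2/2015.
E is an ad valorem tax lien, so it outranks all other liens regardless of date.
Ordering the rest by effective date: A (2/18/2014), D (1/27/2015), C (4/2/2015), B (8/10/2015).
Because E would otherwise rank above B, the subordination swaps them.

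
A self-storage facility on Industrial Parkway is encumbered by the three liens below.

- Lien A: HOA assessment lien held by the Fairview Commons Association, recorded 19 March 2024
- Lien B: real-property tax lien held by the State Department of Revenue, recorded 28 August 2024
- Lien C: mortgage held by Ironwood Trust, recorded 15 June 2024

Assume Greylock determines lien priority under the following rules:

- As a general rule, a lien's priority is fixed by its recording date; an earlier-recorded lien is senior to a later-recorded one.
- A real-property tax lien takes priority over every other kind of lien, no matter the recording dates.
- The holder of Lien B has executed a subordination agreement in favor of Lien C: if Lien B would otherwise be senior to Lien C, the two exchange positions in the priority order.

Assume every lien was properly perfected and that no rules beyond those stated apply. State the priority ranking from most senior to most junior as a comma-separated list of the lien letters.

As a real-property tax lien, B is senior to every other lien.
Ordering the rest by effective date: A (19 March 2024), C (15 June 2024).
Because B would otherwise rank above C, the subordination swaps them.

C, A, B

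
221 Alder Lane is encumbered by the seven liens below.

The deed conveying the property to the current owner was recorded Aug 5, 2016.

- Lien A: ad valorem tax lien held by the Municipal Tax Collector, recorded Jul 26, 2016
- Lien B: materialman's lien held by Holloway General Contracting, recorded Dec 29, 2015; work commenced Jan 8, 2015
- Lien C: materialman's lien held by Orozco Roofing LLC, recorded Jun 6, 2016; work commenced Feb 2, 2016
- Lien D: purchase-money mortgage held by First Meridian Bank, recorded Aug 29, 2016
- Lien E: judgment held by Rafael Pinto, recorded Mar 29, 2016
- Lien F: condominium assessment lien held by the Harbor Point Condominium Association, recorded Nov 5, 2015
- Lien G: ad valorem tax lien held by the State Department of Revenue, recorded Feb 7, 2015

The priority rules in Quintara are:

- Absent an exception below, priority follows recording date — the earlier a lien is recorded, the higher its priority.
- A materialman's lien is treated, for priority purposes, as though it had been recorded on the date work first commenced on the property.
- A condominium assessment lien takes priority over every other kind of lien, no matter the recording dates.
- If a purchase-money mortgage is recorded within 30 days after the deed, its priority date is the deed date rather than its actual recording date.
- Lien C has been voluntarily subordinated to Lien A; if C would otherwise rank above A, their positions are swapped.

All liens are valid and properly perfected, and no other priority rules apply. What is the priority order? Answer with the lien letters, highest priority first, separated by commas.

Effective dates after the stated exceptions: B's effective date is Jan 8, 2015, when work began; C is treated as recorded Feb 2, 2016, the work-commencement date; D's effective date is the deed date, Aug 5, 2016.
F, as a condominium assessment lien, has superpriority and ranks first.
Remaining liens by effective date: B (Jan 8, 2015), G (Feb 7, 2015), C (Feb 2, 2016), E (Mar 29, 2016), A (Jul 26, 2016), D (Aug 5, 2016).
Because C would otherwise rank above A, the subordination swaps them.

F, B, G, A, E, C, D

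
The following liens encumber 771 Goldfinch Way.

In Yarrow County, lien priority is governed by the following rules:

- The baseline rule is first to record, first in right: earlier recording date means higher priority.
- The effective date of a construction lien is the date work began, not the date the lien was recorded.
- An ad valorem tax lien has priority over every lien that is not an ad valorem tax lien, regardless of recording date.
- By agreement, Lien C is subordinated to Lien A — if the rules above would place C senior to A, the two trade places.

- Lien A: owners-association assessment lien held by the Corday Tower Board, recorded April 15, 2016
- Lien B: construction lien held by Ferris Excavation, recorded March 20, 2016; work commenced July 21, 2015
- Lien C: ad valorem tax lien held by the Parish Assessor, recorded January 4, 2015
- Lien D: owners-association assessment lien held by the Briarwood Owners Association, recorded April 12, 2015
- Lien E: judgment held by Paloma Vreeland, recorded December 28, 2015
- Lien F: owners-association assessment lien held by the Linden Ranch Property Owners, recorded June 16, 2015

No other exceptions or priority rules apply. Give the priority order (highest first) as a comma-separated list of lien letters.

Effective dates: B's effective date is July 21, 2015, when work began.
C is an ad valorem tax lien, so it outranks all other liens regardless of date.
Ordering the rest by effective date: D (April 12, 2015), F (June 16, 2015), B (July 21, 2015), E (December 28, 2015), A (April 15, 2016).
C would otherwise be senior to A, so under the subordination agreement C and A exchange positions.

A, D, F, B, E, C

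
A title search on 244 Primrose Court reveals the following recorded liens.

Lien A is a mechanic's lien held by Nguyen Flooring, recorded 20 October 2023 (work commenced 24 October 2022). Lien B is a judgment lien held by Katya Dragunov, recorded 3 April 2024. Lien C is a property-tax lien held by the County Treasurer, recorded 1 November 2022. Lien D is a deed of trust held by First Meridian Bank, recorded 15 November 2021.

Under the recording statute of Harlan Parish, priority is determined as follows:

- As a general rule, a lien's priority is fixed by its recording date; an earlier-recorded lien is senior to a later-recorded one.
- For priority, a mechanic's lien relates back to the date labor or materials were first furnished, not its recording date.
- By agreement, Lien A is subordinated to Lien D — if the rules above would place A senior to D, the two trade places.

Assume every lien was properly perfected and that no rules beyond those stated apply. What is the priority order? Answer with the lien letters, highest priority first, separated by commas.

D, A, C, B

Effective dates after the stated exceptions: A relates back to 24 October 2022 (work commenced).
By effective date: D (15 November 2021), A (24 October 2022), C (1 November 2022), B (3 April 2024).
A already ranks below D; the subordination has no effect.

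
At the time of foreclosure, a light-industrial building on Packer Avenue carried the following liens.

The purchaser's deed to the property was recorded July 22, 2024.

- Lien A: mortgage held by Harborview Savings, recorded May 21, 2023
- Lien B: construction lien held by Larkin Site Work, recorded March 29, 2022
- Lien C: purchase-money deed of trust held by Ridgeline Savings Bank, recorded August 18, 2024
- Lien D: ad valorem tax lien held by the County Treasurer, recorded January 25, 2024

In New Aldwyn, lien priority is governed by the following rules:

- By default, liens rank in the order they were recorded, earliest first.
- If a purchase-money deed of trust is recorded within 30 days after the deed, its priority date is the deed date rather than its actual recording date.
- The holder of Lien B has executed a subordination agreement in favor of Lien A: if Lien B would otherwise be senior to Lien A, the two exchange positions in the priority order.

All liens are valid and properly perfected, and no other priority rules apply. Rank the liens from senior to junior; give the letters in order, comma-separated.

Effective dates after the stated exceptions: C relates back to the deed date July 22, 2024.
By effective date: B (March 29, 2022), A (May 21, 2023), D (January 25, 2024), C (July 22, 2024).
The subordination applies — B was senior to A — so B and A swap.

A, B, D, C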